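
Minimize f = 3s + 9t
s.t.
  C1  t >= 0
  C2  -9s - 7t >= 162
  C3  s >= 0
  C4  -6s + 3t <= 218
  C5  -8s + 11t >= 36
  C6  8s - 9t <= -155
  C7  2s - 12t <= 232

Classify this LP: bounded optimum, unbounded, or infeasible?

infeasible

The boundaries t = 0 and -6s + 3t = 218 meet at (-109/3, 0), but that point violates s ≥ 0. Every candidate vertex is excluded by some other constraint, so the feasible region is empty.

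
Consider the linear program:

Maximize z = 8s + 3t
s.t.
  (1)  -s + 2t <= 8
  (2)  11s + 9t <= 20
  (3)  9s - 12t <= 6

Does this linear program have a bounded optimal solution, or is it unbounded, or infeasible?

bounded optimum

Corner points and z = 8s + 3t:
  (-32/31, 108/31) → z = 68/31
  (98/71, 38/71) → z = 898/71
The feasible region has finitely many vertices and no improving ray; the maximum is 898/71 at (98/71, 38/71).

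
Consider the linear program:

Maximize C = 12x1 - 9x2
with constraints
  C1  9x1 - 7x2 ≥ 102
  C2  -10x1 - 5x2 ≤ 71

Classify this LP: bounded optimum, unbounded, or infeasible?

unbounded

From the feasible point (13/115, -1659/115), moving in the direction (7, 9) keeps every constraint satisfied while C increases without bound.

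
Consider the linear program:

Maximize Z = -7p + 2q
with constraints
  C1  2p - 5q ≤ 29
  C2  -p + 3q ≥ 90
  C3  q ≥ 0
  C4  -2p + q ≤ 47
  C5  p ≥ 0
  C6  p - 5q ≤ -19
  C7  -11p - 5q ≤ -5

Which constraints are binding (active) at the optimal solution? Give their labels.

C4 and C5

Vertices and Z = -7p + 2q:
  (537, 209) → Z = -3341
  (0, 30) → Z = 60
  (0, 47) → Z = 94
The feasible region is unbounded (it extends along (1, 2), (5, 2)), but Z strictly decreases along every unbounded feasible direction, so there is no improving ray and the maximum is attained at a vertex.

The maximum is at (0, 47). Substituting into each constraint, equality holds for C4 and C5; the remaining constraints have slack.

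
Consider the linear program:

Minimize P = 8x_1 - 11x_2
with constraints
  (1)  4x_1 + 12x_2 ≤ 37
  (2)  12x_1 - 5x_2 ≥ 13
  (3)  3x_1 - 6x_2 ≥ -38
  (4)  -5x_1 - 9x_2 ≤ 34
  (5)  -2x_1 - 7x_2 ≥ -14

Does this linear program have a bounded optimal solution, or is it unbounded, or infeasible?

bounded optimum

Corner points and P = 8x_1 - 11x_2:
  (91/4, -9/2) → P = 463/2
  (-53/133, -473/133) → P = 4779/133
  (161/94, 71/47) → P = -137/47
The feasible region has finitely many vertices and no improving ray; the minimum is -137/47 at (161/94, 71/47).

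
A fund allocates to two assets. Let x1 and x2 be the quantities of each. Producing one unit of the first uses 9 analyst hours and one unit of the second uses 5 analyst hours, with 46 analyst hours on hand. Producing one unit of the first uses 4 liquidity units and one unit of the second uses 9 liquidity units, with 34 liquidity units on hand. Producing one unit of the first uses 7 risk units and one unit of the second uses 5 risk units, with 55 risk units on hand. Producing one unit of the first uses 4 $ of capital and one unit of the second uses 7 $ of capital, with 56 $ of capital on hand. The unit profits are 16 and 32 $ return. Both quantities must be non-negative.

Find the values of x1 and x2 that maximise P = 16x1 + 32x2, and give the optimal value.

x1 = 4, x2 = 2, maximum P = 128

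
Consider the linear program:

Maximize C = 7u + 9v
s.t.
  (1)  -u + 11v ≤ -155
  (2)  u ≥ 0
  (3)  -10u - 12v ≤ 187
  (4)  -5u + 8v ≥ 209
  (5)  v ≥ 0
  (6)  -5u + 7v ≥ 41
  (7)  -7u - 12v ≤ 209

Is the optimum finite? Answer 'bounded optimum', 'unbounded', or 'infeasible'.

The boundaries u = 0 and -5u + 8v = 209 meet at (0, 209/8), but that point violates -u + 11v ≤ -155. Every candidate vertex is excluded by some other constraint, so the feasible region is empty.

infeasible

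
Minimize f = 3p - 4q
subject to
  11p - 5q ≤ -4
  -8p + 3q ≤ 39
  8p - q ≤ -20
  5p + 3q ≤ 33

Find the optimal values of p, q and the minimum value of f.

At the optimal vertex, -8p + 3q = 39 and 8p - q = -20.
Solving simultaneously gives p = -21/16, q = 19/2.

p = -21/16, q = 19/2, minimum f = -671/16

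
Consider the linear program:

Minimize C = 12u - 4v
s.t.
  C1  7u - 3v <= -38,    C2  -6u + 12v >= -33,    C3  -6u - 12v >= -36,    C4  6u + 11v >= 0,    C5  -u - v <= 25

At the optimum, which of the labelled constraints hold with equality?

Corner points and C = 12u - 4v:
  (-58/17, 80/17) → C = -1016/17
  (-22/5, 12/5) → C = -312/5
  (-56, 31) → C = -796
  (-55, 30) → C = -780

The minimum is at (-56, 31). Substituting into each constraint, equality holds for C3 and C5; the remaining constraints have slack.

C3 and C5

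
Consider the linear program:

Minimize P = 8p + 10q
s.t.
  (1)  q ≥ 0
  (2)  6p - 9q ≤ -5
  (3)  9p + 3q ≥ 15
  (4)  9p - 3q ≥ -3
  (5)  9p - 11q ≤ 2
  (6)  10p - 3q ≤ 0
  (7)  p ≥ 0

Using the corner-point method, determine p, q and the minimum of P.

The binding constraints are 9p + 3q = 15 and 10p - 3q = 0.
Solving simultaneously gives p = 15/19, q = 50/19.

p = 15/19, q = 50/19, minimum P = 620/19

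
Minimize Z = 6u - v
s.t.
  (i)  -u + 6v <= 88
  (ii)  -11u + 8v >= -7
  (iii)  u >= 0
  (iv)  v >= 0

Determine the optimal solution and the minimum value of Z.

Vertices and Z = 6u - v:
  (373/29, 975/58) → Z = 3501/58
  (0, 44/3) → Z = -44/3
  (7/11, 0) → Z = 42/11
  (0, 0) → Z = 0

u = 0, v = 44/3, minimum Z = -44/3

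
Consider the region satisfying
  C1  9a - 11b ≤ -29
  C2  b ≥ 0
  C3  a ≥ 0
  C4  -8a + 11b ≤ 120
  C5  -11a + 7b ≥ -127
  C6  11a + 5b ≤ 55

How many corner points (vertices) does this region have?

4

The feasible vertices (each the meet of two boundaries and inside every other half-plane) are:
  (0, 29/11)
  (230/83, 407/83)
  (0, 120/11)
  (5/161, 1760/161)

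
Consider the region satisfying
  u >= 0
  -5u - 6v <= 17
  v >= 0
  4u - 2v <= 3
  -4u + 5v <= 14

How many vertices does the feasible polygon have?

4

The feasible vertices (each the meet of two boundaries and inside every other half-plane) are:
  (0, 0)
  (0, 14/5)
  (3/4, 0)
  (43/12, 17/3)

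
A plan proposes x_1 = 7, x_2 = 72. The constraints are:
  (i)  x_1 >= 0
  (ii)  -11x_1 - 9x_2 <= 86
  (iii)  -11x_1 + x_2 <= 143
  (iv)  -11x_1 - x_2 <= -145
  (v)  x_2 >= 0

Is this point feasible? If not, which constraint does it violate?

(i): 7 ≥ 0 ✓
(ii): -725 ≤ 86 ✓
(iii): -5 ≤ 143 ✓
(iv): -149 ≤ -145 ✓
(v): 72 ≥ 0 ✓

feasible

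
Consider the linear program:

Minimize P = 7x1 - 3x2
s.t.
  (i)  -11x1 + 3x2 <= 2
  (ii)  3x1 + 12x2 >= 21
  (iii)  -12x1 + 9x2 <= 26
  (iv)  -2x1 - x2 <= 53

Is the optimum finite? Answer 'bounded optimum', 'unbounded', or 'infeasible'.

bounded optimum

Vertices and P = 7x1 - 3x2:
  (13/47, 79/47) → P = -146/47
  (20/21, 262/63) → P = -122/21
The feasible region has finitely many vertices and no improving ray; the minimum is -122/21 at (20/21, 262/63).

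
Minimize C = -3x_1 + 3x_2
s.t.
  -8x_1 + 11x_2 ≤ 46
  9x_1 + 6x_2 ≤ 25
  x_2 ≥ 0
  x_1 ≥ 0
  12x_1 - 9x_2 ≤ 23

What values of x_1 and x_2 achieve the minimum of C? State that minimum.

Extreme points and C = -3x_1 + 3x_2:
  (0, 25/6) → C = 25/2
  (121/51, 31/51) → C = -90/17
  (0, 0) → C = 0
  (23/12, 0) → C = -23/4

x_1 = 23/12, x_2 = 0, minimum C = -23/4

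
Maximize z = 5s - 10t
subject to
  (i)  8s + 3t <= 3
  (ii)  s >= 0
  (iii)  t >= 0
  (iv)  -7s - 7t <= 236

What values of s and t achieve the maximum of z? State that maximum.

s = 3/8, t = 0, maximum z = 15/8

Corner points and z = 5s - 10t:
  (0, 1) → z = -10
  (3/8, 0) → z = 15/8
  (0, 0) → z = 0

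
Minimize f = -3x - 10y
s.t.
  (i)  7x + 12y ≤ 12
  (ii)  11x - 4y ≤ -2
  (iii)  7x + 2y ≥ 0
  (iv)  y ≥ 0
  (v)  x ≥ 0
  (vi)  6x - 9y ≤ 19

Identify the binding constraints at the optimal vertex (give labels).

Vertices and f = -3x - 10y:
  (3/20, 73/80) → f = -383/40
  (0, 1) → f = -10
  (0, 1/2) → f = -5

The minimum is at (0, 1). Substituting into each constraint, equality holds for (i) and (v); the remaining constraints have slack.

(i) and (v)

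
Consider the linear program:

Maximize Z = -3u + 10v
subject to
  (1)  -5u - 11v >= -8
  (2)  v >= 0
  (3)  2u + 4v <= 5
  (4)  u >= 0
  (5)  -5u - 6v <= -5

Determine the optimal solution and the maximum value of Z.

Corner points and Z = -3u + 10v:
  (8/5, 0) → Z = -24/5
  (7/25, 3/5) → Z = 129/25
  (1, 0) → Z = -3

u = 7/25, v = 3/5, maximum Z = 129/25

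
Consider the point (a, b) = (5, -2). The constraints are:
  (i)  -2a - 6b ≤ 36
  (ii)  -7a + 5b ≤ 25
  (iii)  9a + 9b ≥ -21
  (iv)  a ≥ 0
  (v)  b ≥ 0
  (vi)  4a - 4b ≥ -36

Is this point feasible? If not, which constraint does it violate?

Constraint (v): b = -2, which is not ≥ 0. All other constraints are satisfied.

not feasible — violates (v)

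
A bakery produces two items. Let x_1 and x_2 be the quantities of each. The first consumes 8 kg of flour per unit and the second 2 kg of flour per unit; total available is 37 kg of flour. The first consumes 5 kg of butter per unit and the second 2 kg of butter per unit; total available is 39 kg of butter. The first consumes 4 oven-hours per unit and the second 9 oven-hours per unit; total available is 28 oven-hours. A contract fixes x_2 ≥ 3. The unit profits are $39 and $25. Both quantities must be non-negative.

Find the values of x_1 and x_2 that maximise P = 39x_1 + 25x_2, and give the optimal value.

x_1 = 1/4, x_2 = 3, maximum P = 339/4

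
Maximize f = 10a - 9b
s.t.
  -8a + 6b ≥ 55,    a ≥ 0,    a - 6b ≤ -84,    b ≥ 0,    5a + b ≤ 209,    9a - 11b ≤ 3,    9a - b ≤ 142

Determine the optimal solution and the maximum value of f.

Corner points and f = 10a - 9b:
  (29/7, 617/42) → f = -1271/14
  (907/46, 1631/46) → f = -5609/46
  (0, 14) → f = -126
  (0, 209) → f = -1881
  (351/14, 1171/14) → f = -7029/14

a = 29/7, b = 617/42, maximum f = -1271/14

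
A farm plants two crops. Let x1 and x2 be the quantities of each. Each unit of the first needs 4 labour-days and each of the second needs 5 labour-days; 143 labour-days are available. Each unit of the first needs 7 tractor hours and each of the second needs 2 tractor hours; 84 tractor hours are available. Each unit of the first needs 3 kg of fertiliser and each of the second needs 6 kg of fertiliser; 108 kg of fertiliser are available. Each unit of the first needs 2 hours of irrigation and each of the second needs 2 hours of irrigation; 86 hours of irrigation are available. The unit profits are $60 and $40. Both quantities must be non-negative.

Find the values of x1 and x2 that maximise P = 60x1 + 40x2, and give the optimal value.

Vertices and P = 60x1 + 40x2:
  (0, 0) → P = 0
  (0, 18) → P = 720
  (12, 0) → P = 720
  (8, 14) → P = 1040

x1 = 8, x2 = 14, maximum P = 1040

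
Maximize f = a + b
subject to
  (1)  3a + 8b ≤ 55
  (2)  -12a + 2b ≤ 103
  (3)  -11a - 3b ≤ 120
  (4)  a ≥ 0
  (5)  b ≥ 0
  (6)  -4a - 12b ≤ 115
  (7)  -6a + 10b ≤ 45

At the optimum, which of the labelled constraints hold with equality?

(1) and (5)

Corner points and f = a + b:
  (55/3, 0) → f = 55/3
  (95/39, 155/26) → f = 655/78
  (0, 0) → f = 0
  (0, 9/2) → f = 9/2

The maximum is at (55/3, 0). Substituting into each constraint, equality holds for (1) and (5); the remaining constraints have slack.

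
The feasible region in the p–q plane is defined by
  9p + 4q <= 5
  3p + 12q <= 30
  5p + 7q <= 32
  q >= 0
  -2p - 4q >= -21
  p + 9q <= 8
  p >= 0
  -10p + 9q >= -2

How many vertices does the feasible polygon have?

Of the 28 pairwise boundary intersections, those satisfying every inequality are:
  (13/77, 67/77)
  (53/121, 32/121)
  (0, 0)
  (1/5, 0)
  (0, 8/9)

5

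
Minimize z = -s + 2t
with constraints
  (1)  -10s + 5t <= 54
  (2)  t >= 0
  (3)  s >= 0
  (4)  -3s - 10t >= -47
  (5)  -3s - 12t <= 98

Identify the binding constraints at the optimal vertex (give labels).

(2) and (4)

Corner points and z = -s + 2t:
  (0, 0) → z = 0
  (47/3, 0) → z = -47/3
  (0, 47/10) → z = 47/5

The minimum is at (47/3, 0). Substituting into each constraint, equality holds for (2) and (4); the remaining constraints have slack.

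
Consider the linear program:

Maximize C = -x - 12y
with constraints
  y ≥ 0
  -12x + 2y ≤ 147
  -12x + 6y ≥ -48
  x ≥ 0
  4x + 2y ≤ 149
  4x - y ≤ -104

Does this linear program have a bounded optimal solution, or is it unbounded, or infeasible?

infeasible

The boundaries y = 0 and -12x + 6y = -48 meet at (4, 0), but that point violates 4x - y ≤ -104. Every candidate vertex is excluded by some other constraint, so the feasible region is empty.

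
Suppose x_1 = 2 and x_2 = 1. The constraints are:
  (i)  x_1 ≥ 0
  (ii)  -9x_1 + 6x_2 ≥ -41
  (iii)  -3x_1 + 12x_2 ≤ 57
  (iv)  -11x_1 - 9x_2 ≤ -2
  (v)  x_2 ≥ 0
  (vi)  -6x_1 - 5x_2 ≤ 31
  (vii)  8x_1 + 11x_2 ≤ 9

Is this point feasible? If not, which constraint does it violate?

not feasible — violates (vii)

Constraint (vii): 8x_1 + 11x_2 = 27, which is not ≤ 9. All other constraints are satisfied.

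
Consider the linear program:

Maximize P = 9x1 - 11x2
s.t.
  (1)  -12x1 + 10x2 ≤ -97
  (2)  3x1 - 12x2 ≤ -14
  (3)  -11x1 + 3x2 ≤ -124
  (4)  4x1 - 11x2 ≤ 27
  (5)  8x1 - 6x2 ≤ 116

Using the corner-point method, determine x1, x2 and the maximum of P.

Corner points and P = 9x1 - 11x2:
  (949/74, 421/74) → P = 1955/37
  (289/4, 77) → P = -787/4
  (510/41, 526/123) → P = 7984/123
  (246/13, 230/39) → P = 4112/39

The optimum lies where 3x1 - 12x2 = -14 and 8x1 - 6x2 = 116.
Solving simultaneously gives x1 = 246/13, x2 = 230/39.

x1 = 246/13, x2 = 230/39, maximum P = 4112/39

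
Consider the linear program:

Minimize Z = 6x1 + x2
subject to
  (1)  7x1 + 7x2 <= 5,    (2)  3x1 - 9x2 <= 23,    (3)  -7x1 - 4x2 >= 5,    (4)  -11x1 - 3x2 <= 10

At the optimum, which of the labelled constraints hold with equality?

(3) and (4)

Vertices and Z = 6x1 + x2:
  (47/75, -176/75) → Z = 106/75
  (-7/36, -283/108) → Z = -409/108
  (-25/23, 15/23) → Z = -135/23

The minimum is at (-25/23, 15/23). Substituting into each constraint, equality holds for (3) and (4); the remaining constraints have slack.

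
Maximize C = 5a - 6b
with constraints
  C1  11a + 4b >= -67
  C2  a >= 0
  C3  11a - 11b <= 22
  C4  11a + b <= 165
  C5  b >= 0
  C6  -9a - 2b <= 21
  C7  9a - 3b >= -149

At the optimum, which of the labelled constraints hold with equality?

Extreme points and C = 5a - 6b:
  (0, 0) → C = 0
  (0, 149/3) → C = -298
  (167/12, 143/12) → C = -23/12
  (2, 0) → C = 10
  (173/21, 1562/21) → C = -8507/21

The maximum is at (2, 0). Substituting into each constraint, equality holds for C3 and C5; the remaining constraints have slack.

C3 and C5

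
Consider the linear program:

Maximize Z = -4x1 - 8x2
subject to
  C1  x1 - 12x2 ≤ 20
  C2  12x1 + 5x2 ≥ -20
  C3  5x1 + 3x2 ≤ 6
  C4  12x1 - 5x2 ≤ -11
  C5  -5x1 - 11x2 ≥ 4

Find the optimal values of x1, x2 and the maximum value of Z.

Extreme points and Z = -4x1 - 8x2:
  (-31/24, -9/10) → Z = 371/30
  (-200/107, 52/107) → Z = 384/107
  (-141/157, 7/157) → Z = 508/157

The optimum lies where 12x1 + 5x2 = -20 and 12x1 - 5x2 = -11.
Solving simultaneously gives x1 = -31/24, x2 = -9/10.

x1 = -31/24, x2 = -9/10, maximum Z = 371/30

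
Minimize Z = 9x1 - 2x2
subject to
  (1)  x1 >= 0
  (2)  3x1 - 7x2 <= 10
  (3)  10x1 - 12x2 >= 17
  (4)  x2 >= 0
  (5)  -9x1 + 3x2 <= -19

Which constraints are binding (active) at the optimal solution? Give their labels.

(4) and (5)

Feasible corners and Z = 9x1 - 2x2:
  (10/3, 0) → Z = 30
  (59/26, 37/78) → Z = 1519/78
  (19/9, 0) → Z = 19
The feasible region is unbounded (it extends along (6, 5), (7, 3)), but Z strictly increases along every unbounded feasible direction, so there is no improving ray and the minimum is attained at a vertex.

The minimum is at (19/9, 0). Substituting into each constraint, equality holds for (4) and (5); the remaining constraints have slack.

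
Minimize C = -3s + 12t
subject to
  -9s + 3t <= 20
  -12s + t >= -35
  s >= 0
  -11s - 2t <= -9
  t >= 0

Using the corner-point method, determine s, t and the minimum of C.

s = 35/12, t = 0, minimum C = -35/4

Vertices and C = -3s + 12t:
  (125/27, 185/9) → C = 2095/9
  (0, 20/3) → C = 80
  (35/12, 0) → C = -35/4
  (0, 9/2) → C = 54
  (9/11, 0) → C = -27/11

The optimum lies where -12s + t = -35 and t = 0.
Solving simultaneously gives s = 35/12, t = 0.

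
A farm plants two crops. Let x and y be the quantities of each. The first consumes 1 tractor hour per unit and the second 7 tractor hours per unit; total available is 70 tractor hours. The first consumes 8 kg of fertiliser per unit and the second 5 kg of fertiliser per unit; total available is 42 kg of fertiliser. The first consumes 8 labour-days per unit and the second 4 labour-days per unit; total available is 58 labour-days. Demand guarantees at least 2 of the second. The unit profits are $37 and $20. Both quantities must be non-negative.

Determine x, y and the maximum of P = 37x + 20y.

x = 4, y = 2, maximum P = 188

Corner points and P = 37x + 20y:
  (0, 42/5) → P = 168
  (0, 2) → P = 40
  (4, 2) → P = 188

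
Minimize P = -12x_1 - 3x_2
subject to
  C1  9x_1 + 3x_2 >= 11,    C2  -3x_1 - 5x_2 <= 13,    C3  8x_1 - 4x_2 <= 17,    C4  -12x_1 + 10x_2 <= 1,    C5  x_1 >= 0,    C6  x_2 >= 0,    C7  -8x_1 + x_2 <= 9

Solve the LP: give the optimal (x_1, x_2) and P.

x_1 = 87/16, x_2 = 53/8, minimum P = -681/8

The optimum lies where 8x_1 - 4x_2 = 17 and -12x_1 + 10x_2 = 1.
Solving simultaneously gives x_1 = 87/16, x_2 = 53/8.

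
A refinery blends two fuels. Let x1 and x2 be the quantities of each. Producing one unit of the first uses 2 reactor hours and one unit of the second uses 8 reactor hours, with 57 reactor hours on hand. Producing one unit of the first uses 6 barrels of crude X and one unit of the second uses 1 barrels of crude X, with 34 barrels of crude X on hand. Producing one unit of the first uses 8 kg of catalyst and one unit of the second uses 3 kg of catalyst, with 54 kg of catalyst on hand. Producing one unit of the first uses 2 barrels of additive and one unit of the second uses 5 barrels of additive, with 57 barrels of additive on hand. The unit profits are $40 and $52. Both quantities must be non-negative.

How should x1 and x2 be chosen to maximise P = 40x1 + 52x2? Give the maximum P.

Vertices and P = 40x1 + 52x2:
  (0, 0) → P = 0
  (0, 57/8) → P = 741/2
  (17/3, 0) → P = 680/3
  (9/2, 6) → P = 492
  (24/5, 26/5) → P = 2312/5

x1 = 9/2, x2 = 6, maximum P = 492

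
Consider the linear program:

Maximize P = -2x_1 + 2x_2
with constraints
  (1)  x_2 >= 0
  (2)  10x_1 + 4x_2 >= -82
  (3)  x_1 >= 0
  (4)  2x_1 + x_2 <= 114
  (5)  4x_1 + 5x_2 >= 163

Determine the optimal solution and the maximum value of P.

At the optimal vertex, x_1 = 0 and 2x_1 + x_2 = 114.
Solving simultaneously gives x_1 = 0, x_2 = 114.

x_1 = 0, x_2 = 114, maximum P = 228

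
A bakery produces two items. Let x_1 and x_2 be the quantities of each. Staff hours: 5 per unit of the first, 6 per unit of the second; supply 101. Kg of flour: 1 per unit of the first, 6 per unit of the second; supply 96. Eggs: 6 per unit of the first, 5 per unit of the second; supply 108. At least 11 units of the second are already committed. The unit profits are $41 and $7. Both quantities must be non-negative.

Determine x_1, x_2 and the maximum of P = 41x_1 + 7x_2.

x_1 = 7, x_2 = 11, maximum P = 364

Feasible corners and P = 41x_1 + 7x_2:
  (0, 16) → P = 112
  (0, 11) → P = 77
  (5/4, 379/24) → P = 3883/24
  (7, 11) → P = 364

The binding constraints are 5x_1 + 6x_2 = 101 and x_2 = 11.
Solving simultaneously gives x_1 = 7, x_2 = 11.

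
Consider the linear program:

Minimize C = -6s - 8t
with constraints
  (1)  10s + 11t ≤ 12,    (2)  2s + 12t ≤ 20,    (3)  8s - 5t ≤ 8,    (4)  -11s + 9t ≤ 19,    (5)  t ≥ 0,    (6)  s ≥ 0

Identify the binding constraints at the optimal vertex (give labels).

(1) and (6)

Vertices and C = -6s - 8t:
  (74/69, 8/69) → C = -508/69
  (0, 12/11) → C = -96/11
  (1, 0) → C = -6
  (0, 0) → C = 0

The minimum is at (0, 12/11). Substituting into each constraint, equality holds for (1) and (6); the remaining constraints have slack.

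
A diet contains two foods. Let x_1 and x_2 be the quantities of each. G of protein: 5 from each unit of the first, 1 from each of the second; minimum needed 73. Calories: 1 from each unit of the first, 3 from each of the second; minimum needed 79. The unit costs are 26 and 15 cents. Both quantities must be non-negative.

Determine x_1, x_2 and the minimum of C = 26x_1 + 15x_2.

x_1 = 10, x_2 = 23, minimum C = 605

Vertices and C = 26x_1 + 15x_2:
  (0, 73) → C = 1095
  (79, 0) → C = 2054
  (10, 23) → C = 605
The feasible region is unbounded (it extends along (0, 1), (1, 0)), but C strictly increases along every unbounded feasible direction, so there is no improving ray and the minimum is attained at a vertex.

The optimum lies where 5x_1 + x_2 = 73 and x_1 + 3x_2 = 79.
Solving simultaneously gives x_1 = 10, x_2 = 23.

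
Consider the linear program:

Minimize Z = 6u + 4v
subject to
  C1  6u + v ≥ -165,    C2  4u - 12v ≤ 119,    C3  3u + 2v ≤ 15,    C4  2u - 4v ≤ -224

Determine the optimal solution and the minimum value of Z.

u = -34, v = 39, minimum Z = -48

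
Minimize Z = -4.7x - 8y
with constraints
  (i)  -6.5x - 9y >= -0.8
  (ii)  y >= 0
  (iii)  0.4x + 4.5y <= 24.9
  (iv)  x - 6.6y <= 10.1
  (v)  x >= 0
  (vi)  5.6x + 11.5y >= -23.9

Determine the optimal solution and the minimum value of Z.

x = 0, y = 4/45, minimum Z = -32/45

The binding constraints are -6.5x - 9y = -0.8 and x = 0.
Solving simultaneously gives x = 0, y = 4/45.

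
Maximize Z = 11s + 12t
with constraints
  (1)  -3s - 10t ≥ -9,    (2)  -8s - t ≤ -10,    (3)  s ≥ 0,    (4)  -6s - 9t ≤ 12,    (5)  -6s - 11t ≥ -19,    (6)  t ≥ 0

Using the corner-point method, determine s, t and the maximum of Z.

Feasible corners and Z = 11s + 12t:
  (13/11, 6/11) → Z = 215/11
  (3, 0) → Z = 33
  (5/4, 0) → Z = 55/4

The binding constraints are -3s - 10t = -9 and t = 0.
Solving simultaneously gives s = 3, t = 0.

s = 3, t = 0, maximum Z = 33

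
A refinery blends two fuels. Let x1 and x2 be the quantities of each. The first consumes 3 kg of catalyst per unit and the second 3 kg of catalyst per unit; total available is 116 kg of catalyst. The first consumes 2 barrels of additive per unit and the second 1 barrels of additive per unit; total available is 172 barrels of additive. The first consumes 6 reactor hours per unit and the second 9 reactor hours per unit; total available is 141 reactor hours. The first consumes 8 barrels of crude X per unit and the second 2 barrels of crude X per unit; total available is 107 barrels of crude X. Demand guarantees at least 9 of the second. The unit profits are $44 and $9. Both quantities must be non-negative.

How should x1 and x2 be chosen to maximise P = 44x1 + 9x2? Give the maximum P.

Corner points and P = 44x1 + 9x2:
  (0, 47/3) → P = 141
  (0, 9) → P = 81
  (10, 9) → P = 521

At the optimal vertex, 6x1 + 9x2 = 141 and x2 = 9.
Solving simultaneously gives x1 = 10, x2 = 9.

x1 = 10, x2 = 9, maximum P = 521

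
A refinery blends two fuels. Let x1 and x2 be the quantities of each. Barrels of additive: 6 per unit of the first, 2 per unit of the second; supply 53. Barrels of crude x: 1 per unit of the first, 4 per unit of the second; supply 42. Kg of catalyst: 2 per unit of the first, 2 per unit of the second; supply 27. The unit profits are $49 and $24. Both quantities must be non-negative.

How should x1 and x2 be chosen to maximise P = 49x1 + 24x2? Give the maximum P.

x1 = 13/2, x2 = 7, maximum P = 973/2

Extreme points and P = 49x1 + 24x2:
  (0, 0) → P = 0
  (0, 21/2) → P = 252
  (53/6, 0) → P = 2597/6
  (13/2, 7) → P = 973/2
  (4, 19/2) → P = 424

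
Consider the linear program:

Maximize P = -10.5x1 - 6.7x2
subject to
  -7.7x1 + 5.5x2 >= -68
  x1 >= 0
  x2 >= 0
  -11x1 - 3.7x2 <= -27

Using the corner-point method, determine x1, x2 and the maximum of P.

Extreme points and P = -10.5x1 - 6.7x2:
  (680/77, 0) → P = -1020/11
  (0, 270/37) → P = -1809/37
  (27/11, 0) → P = -567/22
The feasible region is unbounded (it extends along (0, 1), (5, 7)), but P strictly decreases along every unbounded feasible direction, so there is no improving ray and the maximum is attained at a vertex.

At the optimal vertex, x2 = 0 and -11x1 - 3.7x2 = -27.
Solving simultaneously gives x1 = 27/11, x2 = 0.

x1 = 27/11, x2 = 0, maximum P = -567/22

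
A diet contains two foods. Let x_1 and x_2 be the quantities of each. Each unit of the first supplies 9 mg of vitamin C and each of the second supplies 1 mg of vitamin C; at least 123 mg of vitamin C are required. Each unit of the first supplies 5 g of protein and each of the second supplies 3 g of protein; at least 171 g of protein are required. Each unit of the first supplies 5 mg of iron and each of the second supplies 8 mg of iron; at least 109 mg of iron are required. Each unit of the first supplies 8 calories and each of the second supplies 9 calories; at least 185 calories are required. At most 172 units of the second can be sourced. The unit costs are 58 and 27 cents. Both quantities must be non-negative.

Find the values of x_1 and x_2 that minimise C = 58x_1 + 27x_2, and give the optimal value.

Extreme points and C = 58x_1 + 27x_2:
  (0, 123) → C = 3321
  (0, 172) → C = 4644
  (171/5, 0) → C = 9918/5
  (9, 42) → C = 1656
The feasible region is unbounded (it extends along (1, 0)), but C strictly increases along every unbounded feasible direction, so there is no improving ray and the minimum is attained at a vertex.

At the optimal vertex, 9x_1 + x_2 = 123 and 5x_1 + 3x_2 = 171.
Solving simultaneously gives x_1 = 9, x_2 = 42.

x_1 = 9, x_2 = 42, minimum C = 1656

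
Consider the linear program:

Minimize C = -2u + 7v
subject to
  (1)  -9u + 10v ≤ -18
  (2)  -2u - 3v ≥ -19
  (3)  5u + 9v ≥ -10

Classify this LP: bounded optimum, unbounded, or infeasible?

bounded optimum

Extreme points and C = -2u + 7v:
  (244/47, 135/47) → C = 457/47
  (62/131, -180/131) → C = -1384/131
  (67, -115/3) → C = -1207/3
The feasible region has finitely many vertices and no improving ray; the minimum is -1207/3 at (67, -115/3).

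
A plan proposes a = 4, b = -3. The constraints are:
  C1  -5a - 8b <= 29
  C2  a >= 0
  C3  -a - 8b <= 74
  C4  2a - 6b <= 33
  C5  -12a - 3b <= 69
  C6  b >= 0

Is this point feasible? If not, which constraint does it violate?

not feasible — violates C6

Constraint C6: b = -3, which is not ≥ 0. All other constraints are satisfied.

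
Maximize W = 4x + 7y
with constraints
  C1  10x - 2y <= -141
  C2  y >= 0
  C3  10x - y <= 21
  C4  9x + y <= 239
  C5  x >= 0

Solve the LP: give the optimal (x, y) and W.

x = 0, y = 239, maximum W = 1673

Extreme points and W = 4x + 7y:
  (337/28, 3659/28) → W = 26961/28
  (0, 141/2) → W = 987/2
  (0, 239) → W = 1673

At the optimal vertex, 9x + y = 239 and x = 0.
Solving simultaneously gives x = 0, y = 239.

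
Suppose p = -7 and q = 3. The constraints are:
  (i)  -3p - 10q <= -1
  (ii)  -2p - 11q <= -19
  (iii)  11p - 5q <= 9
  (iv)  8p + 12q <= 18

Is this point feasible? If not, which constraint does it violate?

feasible

(i): -9 ≤ -1 ✓
(ii): -19 ≤ -19 ✓
(iii): -92 ≤ 9 ✓
(iv): -20 ≤ 18 ✓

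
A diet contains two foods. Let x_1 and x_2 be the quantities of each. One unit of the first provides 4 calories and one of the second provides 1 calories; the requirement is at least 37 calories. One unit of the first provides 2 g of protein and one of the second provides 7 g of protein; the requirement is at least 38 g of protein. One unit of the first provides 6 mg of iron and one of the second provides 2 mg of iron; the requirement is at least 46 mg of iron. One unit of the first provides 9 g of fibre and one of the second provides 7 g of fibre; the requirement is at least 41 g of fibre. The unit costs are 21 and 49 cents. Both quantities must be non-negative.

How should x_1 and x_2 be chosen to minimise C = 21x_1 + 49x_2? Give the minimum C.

x_1 = 17/2, x_2 = 3, minimum C = 651/2

Vertices and C = 21x_1 + 49x_2:
  (0, 37) → C = 1813
  (19, 0) → C = 399
  (17/2, 3) → C = 651/2
The feasible region is unbounded (it extends along (0, 1), (1, 0)), but C strictly increases along every unbounded feasible direction, so there is no improving ray and the minimum is attained at a vertex.

The optimum lies where 4x_1 + x_2 = 37 and 2x_1 + 7x_2 = 38.
Solving simultaneously gives x_1 = 17/2, x_2 = 3.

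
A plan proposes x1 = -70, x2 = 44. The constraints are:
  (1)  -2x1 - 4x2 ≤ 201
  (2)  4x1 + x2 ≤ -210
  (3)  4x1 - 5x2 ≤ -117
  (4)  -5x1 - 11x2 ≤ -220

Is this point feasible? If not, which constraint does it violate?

Constraint (4): -5x1 - 11x2 = -134, which is not ≤ -220. All other constraints are satisfied.

not feasible — violates (4)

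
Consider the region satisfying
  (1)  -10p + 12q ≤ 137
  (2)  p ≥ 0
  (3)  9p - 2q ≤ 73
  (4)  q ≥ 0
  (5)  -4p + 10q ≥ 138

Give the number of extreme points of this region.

3

Pairwise boundary intersections that survive every other constraint:
  (575/44, 1963/88)
  (11/2, 16)
  (503/41, 767/41)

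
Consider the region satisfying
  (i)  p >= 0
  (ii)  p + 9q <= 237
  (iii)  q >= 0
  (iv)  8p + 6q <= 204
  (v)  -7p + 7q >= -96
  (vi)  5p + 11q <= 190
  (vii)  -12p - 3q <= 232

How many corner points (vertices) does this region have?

5

Of the 21 pairwise boundary intersections, those satisfying every inequality are:
  (0, 0)
  (0, 190/11)
  (96/7, 0)
  (1002/49, 330/49)
  (552/29, 250/29)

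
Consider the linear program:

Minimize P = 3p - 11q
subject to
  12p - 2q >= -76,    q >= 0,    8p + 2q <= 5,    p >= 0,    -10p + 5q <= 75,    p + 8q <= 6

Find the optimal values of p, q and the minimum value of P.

p = 0, q = 3/4, minimum P = -33/4

Corner points and P = 3p - 11q:
  (5/8, 0) → P = 15/8
  (0, 0) → P = 0
  (14/31, 43/62) → P = -389/62
  (0, 3/4) → P = -33/4

At the optimal vertex, p = 0 and p + 8q = 6.
Solving simultaneously gives p = 0, q = 3/4.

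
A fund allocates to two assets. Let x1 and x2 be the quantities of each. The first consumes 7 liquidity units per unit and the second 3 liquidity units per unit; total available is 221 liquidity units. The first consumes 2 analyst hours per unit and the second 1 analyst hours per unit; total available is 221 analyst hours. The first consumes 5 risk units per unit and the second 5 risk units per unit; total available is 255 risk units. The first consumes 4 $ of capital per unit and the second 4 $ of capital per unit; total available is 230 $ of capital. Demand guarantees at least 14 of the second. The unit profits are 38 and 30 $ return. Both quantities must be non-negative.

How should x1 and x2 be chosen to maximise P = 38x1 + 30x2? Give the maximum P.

x1 = 17, x2 = 34, maximum P = 1666

Vertices and P = 38x1 + 30x2:
  (0, 51) → P = 1530
  (0, 14) → P = 420
  (17, 34) → P = 1666
  (179/7, 14) → P = 9742/7

The optimum lies where 7x1 + 3x2 = 221 and 5x1 + 5x2 = 255.
Solving simultaneously gives x1 = 17, x2 = 34.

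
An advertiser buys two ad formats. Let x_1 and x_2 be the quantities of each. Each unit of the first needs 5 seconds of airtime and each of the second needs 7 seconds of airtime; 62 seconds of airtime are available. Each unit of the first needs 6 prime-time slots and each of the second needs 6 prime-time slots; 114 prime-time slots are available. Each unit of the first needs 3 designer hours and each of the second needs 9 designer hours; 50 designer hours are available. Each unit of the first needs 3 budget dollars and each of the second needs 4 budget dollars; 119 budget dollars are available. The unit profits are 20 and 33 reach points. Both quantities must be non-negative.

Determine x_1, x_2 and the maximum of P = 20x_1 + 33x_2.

x_1 = 26/3, x_2 = 8/3, maximum P = 784/3

The optimum lies where 5x_1 + 7x_2 = 62 and 3x_1 + 9x_2 = 50.
Solving simultaneously gives x_1 = 26/3, x_2 = 8/3.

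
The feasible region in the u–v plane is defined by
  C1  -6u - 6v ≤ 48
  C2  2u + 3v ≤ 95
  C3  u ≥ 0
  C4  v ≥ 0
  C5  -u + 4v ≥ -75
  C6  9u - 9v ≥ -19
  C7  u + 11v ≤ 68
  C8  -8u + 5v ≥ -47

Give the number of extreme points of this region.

5

The feasible vertices (each the meet of two boundaries and inside every other half-plane) are:
  (0, 0)
  (0, 19/9)
  (47/8, 0)
  (403/108, 631/108)
  (857/93, 497/93)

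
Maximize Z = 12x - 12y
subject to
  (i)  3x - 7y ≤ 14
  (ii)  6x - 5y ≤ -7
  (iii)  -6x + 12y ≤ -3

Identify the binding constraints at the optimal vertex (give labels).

(i) and (ii)

Corner points and Z = 12x - 12y:
  (-119/27, -35/9) → Z = -56/9
  (-49/2, -25/2) → Z = -144
  (-33/14, -10/7) → Z = -78/7

The maximum is at (-119/27, -35/9). Substituting into each constraint, equality holds for (i) and (ii); the remaining constraints have slack.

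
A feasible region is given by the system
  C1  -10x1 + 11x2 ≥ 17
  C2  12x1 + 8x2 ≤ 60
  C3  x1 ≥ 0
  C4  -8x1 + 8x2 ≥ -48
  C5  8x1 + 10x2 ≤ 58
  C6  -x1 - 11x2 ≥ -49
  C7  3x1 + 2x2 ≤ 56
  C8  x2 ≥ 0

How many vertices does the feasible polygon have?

5

The feasible vertices (each the meet of two boundaries and inside every other half-plane) are:
  (131/53, 201/53)
  (0, 17/11)
  (17/7, 27/7)
  (0, 49/11)
  (74/39, 167/39)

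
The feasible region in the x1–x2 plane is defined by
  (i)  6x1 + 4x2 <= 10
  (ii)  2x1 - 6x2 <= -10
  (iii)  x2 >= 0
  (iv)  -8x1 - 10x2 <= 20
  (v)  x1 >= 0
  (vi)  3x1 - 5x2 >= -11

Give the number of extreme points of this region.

4

Of the 15 pairwise boundary intersections, those satisfying every inequality are:
  (5/11, 20/11)
  (1/7, 16/7)
  (0, 5/3)
  (0, 11/5)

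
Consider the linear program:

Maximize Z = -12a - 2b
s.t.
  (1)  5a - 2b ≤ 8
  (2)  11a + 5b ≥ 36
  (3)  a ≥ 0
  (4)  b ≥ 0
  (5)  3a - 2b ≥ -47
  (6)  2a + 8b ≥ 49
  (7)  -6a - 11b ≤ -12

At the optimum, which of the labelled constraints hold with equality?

(2) and (3)

Corner points and Z = -12a - 2b:
  (55/2, 259/4) → Z = -919/2
  (81/22, 229/44) → Z = -1201/22
  (0, 36/5) → Z = -72/5
  (43/78, 467/78) → Z = -725/39
  (0, 47/2) → Z = -47

The maximum is at (0, 36/5). Substituting into each constraint, equality holds for (2) and (3); the remaining constraints have slack.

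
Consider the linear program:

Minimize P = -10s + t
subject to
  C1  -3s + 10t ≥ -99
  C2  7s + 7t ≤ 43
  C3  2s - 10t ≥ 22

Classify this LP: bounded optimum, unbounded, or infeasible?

Feasible corners and P = -10s + t:
  (1123/91, -564/91) → P = -11794/91
  (146/21, -17/21) → P = -211/3
The feasible region has finitely many vertices and no improving ray; the minimum is -11794/91 at (1123/91, -564/91).

bounded optimum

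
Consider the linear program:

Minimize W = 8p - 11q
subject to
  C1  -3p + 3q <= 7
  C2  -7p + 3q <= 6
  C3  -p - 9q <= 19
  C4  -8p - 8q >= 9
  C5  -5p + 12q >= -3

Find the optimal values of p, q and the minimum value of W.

Feasible corners and W = 8p - 11q:
  (-15/16, -3/16) → W = -87/16
  (-27/23, -17/23) → W = -29/23
  (-21/34, -69/136) → W = 87/136

p = -15/16, q = -3/16, minimum W = -87/16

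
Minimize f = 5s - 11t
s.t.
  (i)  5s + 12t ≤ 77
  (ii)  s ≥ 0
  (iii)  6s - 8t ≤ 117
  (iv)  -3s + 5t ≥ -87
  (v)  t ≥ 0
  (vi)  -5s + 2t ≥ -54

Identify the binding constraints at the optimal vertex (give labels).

Feasible corners and f = 5s - 11t:
  (0, 77/12) → f = -847/12
  (401/35, 23/14) → f = 549/14
  (0, 0) → f = 0
  (54/5, 0) → f = 54

The minimum is at (0, 77/12). Substituting into each constraint, equality holds for (i) and (ii); the remaining constraints have slack.

(i) and (ii)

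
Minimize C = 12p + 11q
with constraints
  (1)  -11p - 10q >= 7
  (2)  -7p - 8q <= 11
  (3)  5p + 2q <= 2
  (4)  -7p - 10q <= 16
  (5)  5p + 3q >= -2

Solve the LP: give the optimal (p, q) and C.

Vertices and C = 12p + 11q:
  (17/14, -57/28) → C = -219/28
  (1/17, -13/17) → C = -131/17
  (9/7, -5/2) → C = -169/14
  (17/19, -41/19) → C = -13
  (13/9, -47/18) → C = -205/18

p = 17/19, q = -41/19, minimum C = -13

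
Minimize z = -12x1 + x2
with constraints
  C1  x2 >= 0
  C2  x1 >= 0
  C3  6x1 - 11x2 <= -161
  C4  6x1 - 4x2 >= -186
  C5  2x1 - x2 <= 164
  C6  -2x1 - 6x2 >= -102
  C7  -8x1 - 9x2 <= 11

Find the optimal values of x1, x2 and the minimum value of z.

x1 = 78/29, x2 = 467/29, minimum z = -469/29

Vertices and z = -12x1 + x2:
  (0, 161/11) → z = 161/11
  (0, 17) → z = 17
  (78/29, 467/29) → z = -469/29

The optimum lies where 6x1 - 11x2 = -161 and -2x1 - 6x2 = -102.
Solving simultaneously gives x1 = 78/29, x2 = 467/29.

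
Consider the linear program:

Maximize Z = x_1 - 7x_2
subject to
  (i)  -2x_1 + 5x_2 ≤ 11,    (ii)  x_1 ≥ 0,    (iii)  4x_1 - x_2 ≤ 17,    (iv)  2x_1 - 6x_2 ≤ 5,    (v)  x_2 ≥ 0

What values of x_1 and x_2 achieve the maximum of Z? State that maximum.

Feasible corners and Z = x_1 - 7x_2:
  (0, 11/5) → Z = -77/5
  (16/3, 13/3) → Z = -25
  (0, 0) → Z = 0
  (97/22, 7/11) → Z = -1/22
  (5/2, 0) → Z = 5/2

At the optimal vertex, 2x_1 - 6x_2 = 5 and x_2 = 0.
Solving simultaneously gives x_1 = 5/2, x_2 = 0.

x_1 = 5/2, x_2 = 0, maximum Z = 5/2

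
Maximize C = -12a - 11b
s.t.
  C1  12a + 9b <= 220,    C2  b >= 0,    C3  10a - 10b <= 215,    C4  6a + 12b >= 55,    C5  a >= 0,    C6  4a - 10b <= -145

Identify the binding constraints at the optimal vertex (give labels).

Corner points and C = -12a - 11b:
  (0, 220/9) → C = -2420/9
  (895/156, 655/39) → C = -9890/39
  (0, 29/2) → C = -319/2

The maximum is at (0, 29/2). Substituting into each constraint, equality holds for C5 and C6; the remaining constraints have slack.

C5 and C6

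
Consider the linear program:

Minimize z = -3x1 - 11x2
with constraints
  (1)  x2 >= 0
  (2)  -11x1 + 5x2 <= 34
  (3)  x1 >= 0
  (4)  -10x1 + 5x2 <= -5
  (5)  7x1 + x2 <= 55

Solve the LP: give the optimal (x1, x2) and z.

x1 = 56/9, x2 = 103/9, minimum z = -1301/9

Corner points and z = -3x1 - 11x2:
  (1/2, 0) → z = -3/2
  (55/7, 0) → z = -165/7
  (56/9, 103/9) → z = -1301/9

The optimum lies where -10x1 + 5x2 = -5 and 7x1 + x2 = 55.
Solving simultaneously gives x1 = 56/9, x2 = 103/9.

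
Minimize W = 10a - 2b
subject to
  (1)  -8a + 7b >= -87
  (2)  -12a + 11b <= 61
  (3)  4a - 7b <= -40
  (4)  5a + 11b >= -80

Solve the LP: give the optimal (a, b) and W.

Feasible corners and W = 10a - 2b:
  (346, 383) → W = 2694
  (127/4, 167/7) → W = 3777/14
  (13/40, 59/10) → W = -171/20

a = 13/40, b = 59/10, minimum W = -171/20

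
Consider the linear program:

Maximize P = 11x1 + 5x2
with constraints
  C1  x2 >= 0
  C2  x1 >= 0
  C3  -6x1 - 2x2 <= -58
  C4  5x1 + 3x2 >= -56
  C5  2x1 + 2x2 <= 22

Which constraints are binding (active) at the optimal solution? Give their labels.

C1 and C5

Feasible corners and P = 11x1 + 5x2:
  (29/3, 0) → P = 319/3
  (11, 0) → P = 121
  (9, 2) → P = 109

The maximum is at (11, 0). Substituting into each constraint, equality holds for C1 and C5; the remaining constraints have slack.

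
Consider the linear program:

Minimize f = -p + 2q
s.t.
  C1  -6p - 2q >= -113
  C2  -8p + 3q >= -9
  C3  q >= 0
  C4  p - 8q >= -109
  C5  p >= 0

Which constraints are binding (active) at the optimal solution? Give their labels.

Vertices and f = -p + 2q:
  (9/8, 0) → f = -9/8
  (399/61, 881/61) → f = 1363/61
  (0, 0) → f = 0
  (0, 109/8) → f = 109/4

The minimum is at (9/8, 0). Substituting into each constraint, equality holds for C2 and C3; the remaining constraints have slack.

C2 and C3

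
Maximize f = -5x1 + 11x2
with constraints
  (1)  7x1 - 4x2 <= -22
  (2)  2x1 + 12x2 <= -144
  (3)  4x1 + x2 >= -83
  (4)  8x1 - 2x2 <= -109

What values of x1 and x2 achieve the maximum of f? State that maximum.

Corner points and f = -5x1 + 11x2:
  (-426/23, -205/23) → f = -125/23
  (-399/25, -467/50) → f = -1147/50
  (-275/16, -57/4) → f = -1133/16

x1 = -426/23, x2 = -205/23, maximum f = -125/23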